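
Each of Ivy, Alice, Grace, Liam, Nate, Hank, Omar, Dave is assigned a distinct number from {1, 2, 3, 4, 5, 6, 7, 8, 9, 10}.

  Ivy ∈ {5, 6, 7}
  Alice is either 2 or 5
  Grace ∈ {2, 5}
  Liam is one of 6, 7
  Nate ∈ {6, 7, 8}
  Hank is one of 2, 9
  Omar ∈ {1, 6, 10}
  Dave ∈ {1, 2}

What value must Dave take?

The 8 variables draw from only 8 values {1, 2, 5, 6, 7, 8, 9, 10}, so each is used; only Nate can be 8, hence Nate = 8.
Among the 7 still-open variables, 9 fits only Hank (and all 7 values in {1, 2, 5, 6, 7, 9, 10} must be used), so Hank = 9.
Among the 6 still-open variables, 10 fits only Omar (and all 6 values in {1, 2, 5, 6, 7, 10} must be used), so Omar = 10.
The 5 still-open variables draw from only 5 values {1, 2, 5, 6, 7}, so each is used; only Dave can be 1, hence Dave = 1.

1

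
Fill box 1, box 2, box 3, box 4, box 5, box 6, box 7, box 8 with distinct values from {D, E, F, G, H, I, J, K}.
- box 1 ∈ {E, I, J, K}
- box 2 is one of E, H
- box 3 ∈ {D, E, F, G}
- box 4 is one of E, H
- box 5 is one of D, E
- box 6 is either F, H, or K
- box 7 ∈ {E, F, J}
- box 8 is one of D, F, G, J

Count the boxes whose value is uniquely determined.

The 8 variables together cover exactly {D, E, F, G, H, I, J, K} — 8 values for 8 variables — and I appears only in box 1's list, so box 1 = I.
The 7 still-open variables together cover exactly {D, E, F, G, H, J, K} — 7 values for 7 variables — and K appears only in box 6's list, so box 6 = K.
box 2 and box 4 between them cover only {E, H} — a naked pair. Remove those values from box 3, box 5, box 7.
box 5's domain is down to {D}, so box 5 = D. Strike D from box 3, box 8.
Determined: box 1=I, box 5=D, box 6=K. The other boxes each still have more than one consistent value. That makes 3.

3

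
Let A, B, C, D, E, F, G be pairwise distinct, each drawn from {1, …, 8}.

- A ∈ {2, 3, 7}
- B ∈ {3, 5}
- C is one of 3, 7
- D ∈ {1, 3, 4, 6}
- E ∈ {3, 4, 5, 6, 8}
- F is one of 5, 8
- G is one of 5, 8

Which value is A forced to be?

F and G share exactly the 2 values {5, 8}; by pigeonhole those values go to them, so strike 5, 8 from B, E.
B has just one choice, so B = 3. Strike 3 from A, C, D, E.
That leaves C = 7. Eliminate 7 elsewhere: A.
So A = 2.

2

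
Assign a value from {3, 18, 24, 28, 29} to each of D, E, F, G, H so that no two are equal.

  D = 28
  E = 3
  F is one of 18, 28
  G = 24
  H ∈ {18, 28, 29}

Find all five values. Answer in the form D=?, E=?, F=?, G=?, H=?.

D=28, E=3, F=18, G=24, H=29

D must be 28 (only option left). Strike 28 from F, H.
E's domain is down to {3}, so E = 3.
That leaves F = 18. Eliminate 18 elsewhere: H.
G has just one choice, so G = 24.
H must be 29 (only option left).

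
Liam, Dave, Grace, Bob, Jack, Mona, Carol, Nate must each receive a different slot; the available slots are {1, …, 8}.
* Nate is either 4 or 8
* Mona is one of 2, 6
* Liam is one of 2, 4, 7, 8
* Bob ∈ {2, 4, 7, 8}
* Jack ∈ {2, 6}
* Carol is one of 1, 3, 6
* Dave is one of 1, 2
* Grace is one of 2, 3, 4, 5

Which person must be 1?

Dave

The 8 variables draw from only 8 values {1, 2, 3, 4, 5, 6, 7, 8}, so each is used; only Grace can be 5, hence Grace = 5.
Among the 7 still-open variables, 3 fits only Carol (and all 7 values in {1, 2, 3, 4, 6, 7, 8} must be used), so Carol = 3.
The 6 still-open variables together cover exactly {1, 2, 4, 6, 7, 8} — 6 values for 6 variables — and 1 appears only in Dave's list, so Dave = 1.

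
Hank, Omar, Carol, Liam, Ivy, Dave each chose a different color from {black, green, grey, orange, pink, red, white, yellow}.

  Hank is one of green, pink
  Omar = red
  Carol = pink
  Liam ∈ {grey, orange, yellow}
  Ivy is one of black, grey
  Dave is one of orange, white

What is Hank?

green

Omar has just one choice, so Omar = red.
That leaves Carol = pink. Remove pink from Hank.
So Hank = green.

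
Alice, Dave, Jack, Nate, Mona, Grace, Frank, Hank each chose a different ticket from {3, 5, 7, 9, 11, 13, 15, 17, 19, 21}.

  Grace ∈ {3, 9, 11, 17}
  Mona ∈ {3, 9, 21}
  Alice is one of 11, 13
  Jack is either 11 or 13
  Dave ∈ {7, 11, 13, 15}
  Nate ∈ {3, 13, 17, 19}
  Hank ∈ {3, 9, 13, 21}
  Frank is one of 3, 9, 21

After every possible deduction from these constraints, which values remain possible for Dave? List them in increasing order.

7, 15

The 2 variables Alice and Jack are confined to {11, 13}, which locks those values in; drop them from Dave, Nate, Grace, Hank.
The 3 variables Mona, Frank, Hank are confined to {3, 9, 21}, which locks those values in; drop them from Nate, Grace.
Grace must be 17 (only option left). Strike 17 from Nate.
That leaves Nate = 19.
No further eliminations apply; Dave can still be any of 7, 15.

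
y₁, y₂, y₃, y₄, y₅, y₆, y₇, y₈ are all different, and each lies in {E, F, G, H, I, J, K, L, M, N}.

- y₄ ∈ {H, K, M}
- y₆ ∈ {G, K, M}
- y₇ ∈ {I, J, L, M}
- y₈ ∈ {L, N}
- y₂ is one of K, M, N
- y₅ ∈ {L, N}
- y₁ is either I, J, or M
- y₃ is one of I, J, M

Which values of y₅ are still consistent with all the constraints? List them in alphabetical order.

L, N

Among the 8 variables, G fits only y₆ (and all 8 values in {G, H, I, J, K, L, M, N} must be used), so y₆ = G.
The 7 still-open variables draw from only 7 values {H, I, J, K, L, M, N}, so each is used; only y₄ can be H, hence y₄ = H.
Among the 6 still-open variables, K fits only y₂ (and all 6 values in {I, J, K, L, M, N} must be used), so y₂ = K.
The 2 variables y₅ and y₈ are confined to {L, N}, which locks those values in; drop them from y₇.
No further eliminations apply; y₅ can still be any of L, N.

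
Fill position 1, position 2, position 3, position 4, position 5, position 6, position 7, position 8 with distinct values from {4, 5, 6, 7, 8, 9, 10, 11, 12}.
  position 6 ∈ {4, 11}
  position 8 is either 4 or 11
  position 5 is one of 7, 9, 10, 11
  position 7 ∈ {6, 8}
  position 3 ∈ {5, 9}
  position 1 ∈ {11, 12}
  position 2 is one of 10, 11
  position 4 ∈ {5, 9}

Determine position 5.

7

position 3 and position 4 between them cover only {5, 9} — a naked pair. Remove those values from position 5.
position 6 and position 8 share exactly the 2 values {4, 11}; by pigeonhole those values go to them, so strike 4, 11 from position 1, position 2, position 5.
That leaves position 1 = 12.
position 2's domain is down to {10}, so position 2 = 10. Strike 10 from position 5.
So position 5 = 7.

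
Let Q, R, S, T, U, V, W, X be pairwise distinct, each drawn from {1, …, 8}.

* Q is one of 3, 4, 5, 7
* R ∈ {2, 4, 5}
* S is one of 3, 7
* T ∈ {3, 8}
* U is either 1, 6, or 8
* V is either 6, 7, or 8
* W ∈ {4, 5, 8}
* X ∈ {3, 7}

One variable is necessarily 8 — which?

The 8 variables draw from only 8 values {1, 2, 3, 4, 5, 6, 7, 8}, so each is used; only U can be 1, hence U = 1.
Among the 7 still-open variables, 2 fits only R (and all 7 values in {2, 3, 4, 5, 6, 7, 8} must be used), so R = 2.
The 6 still-open variables draw from only 6 values {3, 4, 5, 6, 7, 8}, so each is used; only V can be 6, hence V = 6.
S and X between them cover only {3, 7} — a naked pair. Remove those values from Q, T.
So 8 goes to T.

T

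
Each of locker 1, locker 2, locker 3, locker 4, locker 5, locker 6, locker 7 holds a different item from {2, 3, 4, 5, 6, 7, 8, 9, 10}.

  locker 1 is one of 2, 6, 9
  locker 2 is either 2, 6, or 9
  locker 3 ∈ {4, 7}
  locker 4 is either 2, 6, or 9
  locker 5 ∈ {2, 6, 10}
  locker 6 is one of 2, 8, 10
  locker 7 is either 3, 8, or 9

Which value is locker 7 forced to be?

3

locker 1, locker 2, locker 4 between them cover only {2, 6, 9} — a naked triple. Remove those values from locker 5, locker 6, locker 7.
locker 5 has just one choice, so locker 5 = 10. So locker 6 can't be 10.
That leaves locker 6 = 8. Strike 8 from locker 7.
So locker 7 = 3.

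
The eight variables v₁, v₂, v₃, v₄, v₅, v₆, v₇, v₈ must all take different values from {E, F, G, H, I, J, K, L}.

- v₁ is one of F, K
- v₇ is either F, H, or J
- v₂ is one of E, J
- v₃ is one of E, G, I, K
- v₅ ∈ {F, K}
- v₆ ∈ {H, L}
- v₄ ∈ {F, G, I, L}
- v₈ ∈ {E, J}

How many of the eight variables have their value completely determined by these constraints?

v₁ and v₅ share exactly the 2 values {F, K}; by pigeonhole those values go to them, so strike F, K from v₃, v₄, v₇.
v₂ and v₈ between them cover only {E, J} — a naked pair. Remove those values from v₃, v₇.
v₇ has just one choice, so v₇ = H. So v₆ can't be H.
v₆ must be L (only option left). Eliminate L elsewhere: v₄.
Determined: v₆=L, v₇=H. The other variables each still have more than one consistent value. That makes 2.

2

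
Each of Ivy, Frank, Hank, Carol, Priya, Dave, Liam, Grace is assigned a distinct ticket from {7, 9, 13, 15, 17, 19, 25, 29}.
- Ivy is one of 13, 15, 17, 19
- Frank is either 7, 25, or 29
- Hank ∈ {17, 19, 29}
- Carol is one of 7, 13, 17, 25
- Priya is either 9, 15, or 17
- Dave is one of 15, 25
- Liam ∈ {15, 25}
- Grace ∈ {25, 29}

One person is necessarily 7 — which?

Frank

Among the 8 variables, 9 fits only Priya (and all 8 values in {7, 9, 13, 15, 17, 19, 25, 29} must be used), so Priya = 9.
The 2 variables Dave and Liam are confined to {15, 25}, which locks those values in; drop them from Ivy, Frank, Carol, Grace.
Grace has just one choice, so Grace = 29. Eliminate 29 elsewhere: Frank, Hank.
So 7 goes to Frank.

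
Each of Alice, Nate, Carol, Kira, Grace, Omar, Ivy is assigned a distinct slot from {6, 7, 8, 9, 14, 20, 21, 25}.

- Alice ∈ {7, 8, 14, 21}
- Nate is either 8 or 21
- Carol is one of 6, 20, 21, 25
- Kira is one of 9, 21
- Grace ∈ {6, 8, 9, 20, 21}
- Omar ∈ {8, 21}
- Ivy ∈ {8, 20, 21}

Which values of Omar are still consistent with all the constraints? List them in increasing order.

The 2 variables Nate and Omar are confined to {8, 21}, which locks those values in; drop them from Alice, Carol, Kira, Grace, Ivy.
That leaves Kira = 9. Strike 9 from Grace.
Ivy has just one choice, so Ivy = 20. So Carol, Grace can't be 20.
That leaves Grace = 6. So Carol can't be 6.
That leaves Carol = 25.
No further eliminations apply; Omar can still be any of 8, 21.

8, 21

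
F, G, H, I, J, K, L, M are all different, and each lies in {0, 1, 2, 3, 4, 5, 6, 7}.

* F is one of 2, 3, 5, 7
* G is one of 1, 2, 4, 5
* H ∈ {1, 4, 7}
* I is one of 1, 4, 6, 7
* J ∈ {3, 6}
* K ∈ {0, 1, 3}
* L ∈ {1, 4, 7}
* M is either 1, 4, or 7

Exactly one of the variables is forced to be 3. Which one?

J

The 8 variables together cover exactly {0, 1, 2, 3, 4, 5, 6, 7} — 8 values for 8 variables — and 0 appears only in K's list, so K = 0.
H, L, M share exactly the 3 values {1, 4, 7}; by pigeonhole those values go to them, so strike 1, 4, 7 from F, G, I.
I must be 6 (only option left). Remove 6 from J.
So 3 goes to J.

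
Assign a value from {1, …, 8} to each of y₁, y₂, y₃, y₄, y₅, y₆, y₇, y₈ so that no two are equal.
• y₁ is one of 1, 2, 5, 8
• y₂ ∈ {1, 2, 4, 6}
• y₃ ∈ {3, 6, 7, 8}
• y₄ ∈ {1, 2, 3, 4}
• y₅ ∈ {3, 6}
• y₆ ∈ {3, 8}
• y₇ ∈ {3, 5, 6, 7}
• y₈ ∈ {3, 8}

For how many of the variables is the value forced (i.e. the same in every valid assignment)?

y₆ and y₈ between them cover only {3, 8} — a naked pair. Remove those values from y₁, y₃, y₄, y₅, y₇.
y₅'s domain is down to {6}, so y₅ = 6. Remove 6 from y₂, y₃, y₇.
y₃'s domain is down to {7}, so y₃ = 7. So y₇ can't be 7.
That leaves y₇ = 5. Eliminate 5 elsewhere: y₁.
Determined: y₃=7, y₅=6, y₇=5. The other variables each still have more than one consistent value. That makes 3.

3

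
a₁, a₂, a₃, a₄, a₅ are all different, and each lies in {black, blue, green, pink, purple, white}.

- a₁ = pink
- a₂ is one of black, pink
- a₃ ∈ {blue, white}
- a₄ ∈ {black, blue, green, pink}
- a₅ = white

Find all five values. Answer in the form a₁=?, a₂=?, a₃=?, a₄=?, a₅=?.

a₁ must be pink (only option left). Eliminate pink elsewhere: a₂, a₄.
a₂'s domain is down to {black}, so a₂ = black. Remove black from a₄.
a₅'s domain is down to {white}, so a₅ = white. Strike white from a₃.
a₃ must be blue (only option left). Strike blue from a₄.
a₄ has just one choice, so a₄ = green.

a₁=pink, a₂=black, a₃=blue, a₄=green, a₅=white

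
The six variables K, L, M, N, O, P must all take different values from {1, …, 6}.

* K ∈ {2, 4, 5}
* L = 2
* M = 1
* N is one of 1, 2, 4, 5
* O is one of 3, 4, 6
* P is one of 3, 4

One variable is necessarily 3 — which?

L's domain is down to {2}, so L = 2. Eliminate 2 elsewhere: K, N.
That leaves M = 1. Remove 1 from N.
The 4 still-open variables together cover exactly {3, 4, 5, 6} — 4 values for 4 variables — and 6 appears only in O's list, so O = 6.
The 3 still-open variables draw from only 3 values {3, 4, 5}, so each is used; only P can be 3, hence P = 3.

P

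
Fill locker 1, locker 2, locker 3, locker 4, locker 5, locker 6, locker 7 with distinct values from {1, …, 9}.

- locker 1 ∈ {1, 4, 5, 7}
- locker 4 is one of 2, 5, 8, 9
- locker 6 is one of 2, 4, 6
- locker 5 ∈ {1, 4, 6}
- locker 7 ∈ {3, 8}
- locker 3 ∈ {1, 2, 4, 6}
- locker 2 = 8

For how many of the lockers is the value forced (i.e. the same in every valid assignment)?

locker 2 must be 8 (only option left). Remove 8 from locker 4, locker 7.
locker 7 has just one choice, so locker 7 = 3.
Determined: locker 2=8, locker 7=3. The other lockers each still have more than one consistent value. That makes 2.

2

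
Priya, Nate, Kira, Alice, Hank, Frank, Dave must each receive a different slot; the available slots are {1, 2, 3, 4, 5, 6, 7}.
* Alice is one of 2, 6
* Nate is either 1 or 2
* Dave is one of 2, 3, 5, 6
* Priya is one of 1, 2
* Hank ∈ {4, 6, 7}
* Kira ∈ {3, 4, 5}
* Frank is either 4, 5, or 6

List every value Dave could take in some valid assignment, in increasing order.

The 7 variables together cover exactly {1, 2, 3, 4, 5, 6, 7} — 7 values for 7 variables — and 7 appears only in Hank's list, so Hank = 7.
The 2 variables Priya and Nate are confined to {1, 2}, which locks those values in; drop them from Alice, Dave.
Alice's domain is down to {6}, so Alice = 6. Eliminate 6 elsewhere: Frank, Dave.
No further eliminations apply; Dave can still be any of 3, 5.

3, 5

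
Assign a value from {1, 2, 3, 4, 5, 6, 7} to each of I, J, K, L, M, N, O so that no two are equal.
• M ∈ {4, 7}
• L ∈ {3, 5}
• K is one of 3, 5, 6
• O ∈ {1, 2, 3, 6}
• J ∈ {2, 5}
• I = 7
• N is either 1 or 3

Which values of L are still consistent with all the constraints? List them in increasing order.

3, 5

I's domain is down to {7}, so I = 7. Remove 7 from M.
M's domain is down to {4}, so M = 4.
No further eliminations apply; L can still be any of 3, 5.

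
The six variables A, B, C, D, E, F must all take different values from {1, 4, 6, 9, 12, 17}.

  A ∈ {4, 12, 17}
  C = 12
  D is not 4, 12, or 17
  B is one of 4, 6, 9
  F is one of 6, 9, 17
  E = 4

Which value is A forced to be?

17

C must be 12 (only option left). Remove 12 from A.
E's domain is down to {4}, so E = 4. Remove 4 from A, B.
So A = 17.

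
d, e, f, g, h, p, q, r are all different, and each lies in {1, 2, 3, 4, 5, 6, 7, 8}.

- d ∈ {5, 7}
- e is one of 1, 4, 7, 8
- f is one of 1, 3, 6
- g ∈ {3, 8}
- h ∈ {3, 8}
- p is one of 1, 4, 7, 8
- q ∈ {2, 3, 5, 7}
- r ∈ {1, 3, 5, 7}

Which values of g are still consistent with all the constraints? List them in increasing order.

3, 8

The 8 variables draw from only 8 values {1, 2, 3, 4, 5, 6, 7, 8}, so each is used; only q can be 2, hence q = 2.
The 7 still-open variables together cover exactly {1, 3, 4, 5, 6, 7, 8} — 7 values for 7 variables — and 6 appears only in f's list, so f = 6.
The 2 variables g and h are confined to {3, 8}, which locks those values in; drop them from e, p, r.
No further eliminations apply; g can still be any of 3, 8.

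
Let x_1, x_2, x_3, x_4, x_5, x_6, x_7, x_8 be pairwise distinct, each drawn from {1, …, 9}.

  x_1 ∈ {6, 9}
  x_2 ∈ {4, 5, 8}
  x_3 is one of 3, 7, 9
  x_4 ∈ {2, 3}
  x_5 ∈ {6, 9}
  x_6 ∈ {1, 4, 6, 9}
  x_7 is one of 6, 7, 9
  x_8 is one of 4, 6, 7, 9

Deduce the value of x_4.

2

The 2 variables x_1 and x_5 are confined to {6, 9}, which locks those values in; drop them from x_3, x_6, x_7, x_8.
x_7 has just one choice, so x_7 = 7. Eliminate 7 elsewhere: x_3, x_8.
That leaves x_8 = 4. Eliminate 4 elsewhere: x_2, x_6.
That leaves x_3 = 3. Eliminate 3 elsewhere: x_4.
So x_4 = 2.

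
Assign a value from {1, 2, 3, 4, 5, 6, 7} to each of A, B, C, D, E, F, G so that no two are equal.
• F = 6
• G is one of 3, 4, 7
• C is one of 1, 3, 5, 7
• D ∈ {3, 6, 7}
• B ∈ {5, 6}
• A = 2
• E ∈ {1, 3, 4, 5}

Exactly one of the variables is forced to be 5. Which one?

B

A's domain is down to {2}, so A = 2.
That leaves F = 6. Strike 6 from B, D.
So 5 goes to B.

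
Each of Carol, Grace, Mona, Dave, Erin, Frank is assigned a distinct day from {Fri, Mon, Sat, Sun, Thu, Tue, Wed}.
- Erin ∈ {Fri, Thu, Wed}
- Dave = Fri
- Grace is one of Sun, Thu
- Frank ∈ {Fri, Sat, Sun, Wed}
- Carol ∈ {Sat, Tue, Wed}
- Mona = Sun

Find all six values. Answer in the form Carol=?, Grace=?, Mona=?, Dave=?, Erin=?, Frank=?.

Carol=Tue, Grace=Thu, Mona=Sun, Dave=Fri, Erin=Wed, Frank=Sat

Mona has just one choice, so Mona = Sun. Remove Sun from Grace, Frank.
Dave has just one choice, so Dave = Fri. So Erin, Frank can't be Fri.
Grace must be Thu (only option left). Strike Thu from Erin.
Erin has just one choice, so Erin = Wed. Eliminate Wed elsewhere: Carol, Frank.
Frank's domain is down to {Sat}, so Frank = Sat. Strike Sat from Carol.
Carol's domain is down to {Tue}, so Carol = Tue.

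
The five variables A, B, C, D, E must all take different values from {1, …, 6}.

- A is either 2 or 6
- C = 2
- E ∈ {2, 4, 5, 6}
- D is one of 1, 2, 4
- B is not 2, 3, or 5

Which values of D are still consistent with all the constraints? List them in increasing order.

1, 4

C's domain is down to {2}, so C = 2. Strike 2 from A, D, E.
A's domain is down to {6}, so A = 6. Remove 6 from B, E.
The 3 still-open variables together cover exactly {1, 4, 5} — 3 values for 3 variables — and 5 appears only in E's list, so E = 5.
No further eliminations apply; D can still be any of 1, 4.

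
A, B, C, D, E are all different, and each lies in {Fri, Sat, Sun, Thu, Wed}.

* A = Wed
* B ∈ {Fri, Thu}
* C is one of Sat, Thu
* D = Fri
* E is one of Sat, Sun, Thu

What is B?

A must be Wed (only option left).
D has just one choice, so D = Fri. Eliminate Fri elsewhere: B.
So B = Thu.

Thu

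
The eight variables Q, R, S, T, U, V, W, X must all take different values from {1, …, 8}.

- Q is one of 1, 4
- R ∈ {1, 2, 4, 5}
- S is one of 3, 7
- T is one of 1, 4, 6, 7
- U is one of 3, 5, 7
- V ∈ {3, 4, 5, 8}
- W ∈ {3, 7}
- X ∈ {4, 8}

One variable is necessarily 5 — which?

The 8 variables draw from only 8 values {1, 2, 3, 4, 5, 6, 7, 8}, so each is used; only R can be 2, hence R = 2.
The 7 still-open variables together cover exactly {1, 3, 4, 5, 6, 7, 8} — 7 values for 7 variables — and 6 appears only in T's list, so T = 6.
The 6 still-open variables together cover exactly {1, 3, 4, 5, 7, 8} — 6 values for 6 variables — and 1 appears only in Q's list, so Q = 1.
S and W share exactly the 2 values {3, 7}; by pigeonhole those values go to them, so strike 3, 7 from U, V.
So 5 goes to U.

U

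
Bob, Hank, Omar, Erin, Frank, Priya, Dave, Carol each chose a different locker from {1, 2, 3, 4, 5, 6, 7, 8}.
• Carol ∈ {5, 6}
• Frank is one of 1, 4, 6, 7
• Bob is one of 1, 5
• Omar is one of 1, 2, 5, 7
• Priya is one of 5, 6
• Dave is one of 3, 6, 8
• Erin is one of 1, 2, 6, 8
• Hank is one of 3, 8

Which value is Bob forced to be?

1

The 8 variables together cover exactly {1, 2, 3, 4, 5, 6, 7, 8} — 8 values for 8 variables — and 4 appears only in Frank's list, so Frank = 4.
Among the 7 still-open variables, 7 fits only Omar (and all 7 values in {1, 2, 3, 5, 6, 7, 8} must be used), so Omar = 7.
The 6 still-open variables draw from only 6 values {1, 2, 3, 5, 6, 8}, so each is used; only Erin can be 2, hence Erin = 2.
Among the 5 still-open variables, 1 fits only Bob (and all 5 values in {1, 3, 5, 6, 8} must be used), so Bob = 1.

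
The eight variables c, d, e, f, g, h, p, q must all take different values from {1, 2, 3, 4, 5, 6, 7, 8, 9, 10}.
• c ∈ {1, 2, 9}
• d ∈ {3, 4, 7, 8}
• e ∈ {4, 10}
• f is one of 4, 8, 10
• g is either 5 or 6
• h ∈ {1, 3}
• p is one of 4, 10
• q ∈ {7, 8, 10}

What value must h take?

The 2 variables e and p are confined to {4, 10}, which locks those values in; drop them from d, f, q.
That leaves f = 8. Remove 8 from d, q.
q has just one choice, so q = 7. Remove 7 from d.
d's domain is down to {3}, so d = 3. So h can't be 3.
So h = 1.

1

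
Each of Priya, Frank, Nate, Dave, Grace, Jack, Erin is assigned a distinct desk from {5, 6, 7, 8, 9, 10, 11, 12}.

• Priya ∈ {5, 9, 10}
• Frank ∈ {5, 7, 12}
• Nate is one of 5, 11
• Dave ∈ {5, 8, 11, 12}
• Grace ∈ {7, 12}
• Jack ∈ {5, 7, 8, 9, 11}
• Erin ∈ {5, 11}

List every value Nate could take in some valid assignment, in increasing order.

5, 11

The 7 variables together cover exactly {5, 7, 8, 9, 10, 11, 12} — 7 values for 7 variables — and 10 appears only in Priya's list, so Priya = 10.
Among the 6 still-open variables, 9 fits only Jack (and all 6 values in {5, 7, 8, 9, 11, 12} must be used), so Jack = 9.
Among the 5 still-open variables, 8 fits only Dave (and all 5 values in {5, 7, 8, 11, 12} must be used), so Dave = 8.
Nate and Erin between them cover only {5, 11} — a naked pair. Remove those values from Frank.
No further eliminations apply; Nate can still be any of 5, 11.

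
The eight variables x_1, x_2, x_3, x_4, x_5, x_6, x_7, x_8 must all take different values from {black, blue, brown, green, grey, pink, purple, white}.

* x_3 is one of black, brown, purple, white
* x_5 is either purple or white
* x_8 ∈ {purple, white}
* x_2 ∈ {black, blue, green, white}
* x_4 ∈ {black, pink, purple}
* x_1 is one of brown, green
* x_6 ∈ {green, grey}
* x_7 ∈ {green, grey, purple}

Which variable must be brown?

x_1

The 8 variables together cover exactly {black, blue, brown, green, grey, pink, purple, white} — 8 values for 8 variables — and blue appears only in x_2's list, so x_2 = blue.
Among the 7 still-open variables, pink fits only x_4 (and all 7 values in {black, brown, green, grey, pink, purple, white} must be used), so x_4 = pink.
The 6 still-open variables together cover exactly {black, brown, green, grey, purple, white} — 6 values for 6 variables — and black appears only in x_3's list, so x_3 = black.
Among the 5 still-open variables, brown fits only x_1 (and all 5 values in {brown, green, grey, purple, white} must be used), so x_1 = brown.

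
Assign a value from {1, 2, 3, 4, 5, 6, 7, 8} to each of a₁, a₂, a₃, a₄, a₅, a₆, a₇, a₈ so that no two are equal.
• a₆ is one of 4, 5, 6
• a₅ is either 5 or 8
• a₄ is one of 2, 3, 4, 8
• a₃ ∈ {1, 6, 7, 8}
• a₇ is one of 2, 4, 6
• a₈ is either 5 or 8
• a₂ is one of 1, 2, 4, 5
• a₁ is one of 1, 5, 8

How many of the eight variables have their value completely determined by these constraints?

3

The 8 variables draw from only 8 values {1, 2, 3, 4, 5, 6, 7, 8}, so each is used; only a₄ can be 3, hence a₄ = 3.
The 7 still-open variables draw from only 7 values {1, 2, 4, 5, 6, 7, 8}, so each is used; only a₃ can be 7, hence a₃ = 7.
The 2 variables a₅ and a₈ are confined to {5, 8}, which locks those values in; drop them from a₁, a₂, a₆.
a₁ must be 1 (only option left). Eliminate 1 elsewhere: a₂.
Determined: a₁=1, a₃=7, a₄=3. The other variables each still have more than one consistent value. That makes 3.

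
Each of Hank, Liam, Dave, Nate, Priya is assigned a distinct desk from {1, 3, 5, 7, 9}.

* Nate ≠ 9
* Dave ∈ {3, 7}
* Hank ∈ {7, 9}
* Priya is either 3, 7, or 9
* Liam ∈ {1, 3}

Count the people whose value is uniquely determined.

2

Among the 5 variables, 5 fits only Nate (and all 5 values in {1, 3, 5, 7, 9} must be used), so Nate = 5.
Among the 4 still-open variables, 1 fits only Liam (and all 4 values in {1, 3, 7, 9} must be used), so Liam = 1.
Determined: Liam=1, Nate=5. The other people each still have more than one consistent value. That makes 2.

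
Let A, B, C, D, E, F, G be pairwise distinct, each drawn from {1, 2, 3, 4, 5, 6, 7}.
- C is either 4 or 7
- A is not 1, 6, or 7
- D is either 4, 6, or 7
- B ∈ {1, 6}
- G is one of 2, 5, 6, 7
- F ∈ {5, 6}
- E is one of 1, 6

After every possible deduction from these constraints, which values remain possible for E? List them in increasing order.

The 7 variables together cover exactly {1, 2, 3, 4, 5, 6, 7} — 7 values for 7 variables — and 3 appears only in A's list, so A = 3.
Among the 6 still-open variables, 2 fits only G (and all 6 values in {1, 2, 4, 5, 6, 7} must be used), so G = 2.
The 5 still-open variables draw from only 5 values {1, 4, 5, 6, 7}, so each is used; only F can be 5, hence F = 5.
B and E share exactly the 2 values {1, 6}; by pigeonhole those values go to them, so strike 1, 6 from D.
No further eliminations apply; E can still be any of 1, 6.

1, 6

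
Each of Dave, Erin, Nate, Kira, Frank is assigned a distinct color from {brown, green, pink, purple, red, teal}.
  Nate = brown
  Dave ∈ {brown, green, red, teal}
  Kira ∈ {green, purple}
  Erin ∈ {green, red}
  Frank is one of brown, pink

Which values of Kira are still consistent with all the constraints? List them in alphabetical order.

Nate has just one choice, so Nate = brown. Remove brown from Dave, Frank.
Frank's domain is down to {pink}, so Frank = pink.
No further eliminations apply; Kira can still be any of green, purple.

green, purple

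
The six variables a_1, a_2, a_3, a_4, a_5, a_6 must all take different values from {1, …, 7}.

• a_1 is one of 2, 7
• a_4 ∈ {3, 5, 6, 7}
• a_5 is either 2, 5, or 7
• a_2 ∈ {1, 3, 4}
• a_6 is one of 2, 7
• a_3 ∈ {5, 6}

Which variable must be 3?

a_1 and a_6 share exactly the 2 values {2, 7}; by pigeonhole those values go to them, so strike 2, 7 from a_4, a_5.
a_5's domain is down to {5}, so a_5 = 5. Strike 5 from a_3, a_4.
a_3's domain is down to {6}, so a_3 = 6. Remove 6 from a_4.

a_4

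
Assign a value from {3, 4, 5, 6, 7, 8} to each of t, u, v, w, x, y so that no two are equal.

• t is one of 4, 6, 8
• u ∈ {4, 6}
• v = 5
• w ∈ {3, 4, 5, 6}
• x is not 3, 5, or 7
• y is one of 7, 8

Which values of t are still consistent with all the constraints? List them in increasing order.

4, 6, 8

v must be 5 (only option left). Strike 5 from w.
Among the 5 still-open variables, 3 fits only w (and all 5 values in {3, 4, 6, 7, 8} must be used), so w = 3.
The 4 still-open variables together cover exactly {4, 6, 7, 8} — 4 values for 4 variables — and 7 appears only in y's list, so y = 7.
No further eliminations apply; t can still be any of 4, 6, 8.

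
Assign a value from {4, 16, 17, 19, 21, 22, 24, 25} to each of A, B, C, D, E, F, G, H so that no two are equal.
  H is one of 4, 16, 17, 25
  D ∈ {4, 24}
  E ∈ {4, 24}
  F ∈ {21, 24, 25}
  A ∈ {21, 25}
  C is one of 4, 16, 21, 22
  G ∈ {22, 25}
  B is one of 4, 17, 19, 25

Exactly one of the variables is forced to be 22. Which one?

The 8 variables together cover exactly {4, 16, 17, 19, 21, 22, 24, 25} — 8 values for 8 variables — and 19 appears only in B's list, so B = 19.
The 7 still-open variables draw from only 7 values {4, 16, 17, 21, 22, 24, 25}, so each is used; only H can be 17, hence H = 17.
The 6 still-open variables draw from only 6 values {4, 16, 21, 22, 24, 25}, so each is used; only C can be 16, hence C = 16.
The 5 still-open variables together cover exactly {4, 21, 22, 24, 25} — 5 values for 5 variables — and 22 appears only in G's list, so G = 22.

G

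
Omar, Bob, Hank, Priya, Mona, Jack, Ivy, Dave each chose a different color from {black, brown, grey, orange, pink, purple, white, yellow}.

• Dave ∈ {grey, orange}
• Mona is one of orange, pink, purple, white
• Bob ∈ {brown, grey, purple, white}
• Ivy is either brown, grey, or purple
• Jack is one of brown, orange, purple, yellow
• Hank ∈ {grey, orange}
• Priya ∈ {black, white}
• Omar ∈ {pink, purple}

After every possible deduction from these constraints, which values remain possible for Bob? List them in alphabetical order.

brown, purple, white

Among the 8 variables, black fits only Priya (and all 8 values in {black, brown, grey, orange, pink, purple, white, yellow} must be used), so Priya = black.
The 7 still-open variables together cover exactly {brown, grey, orange, pink, purple, white, yellow} — 7 values for 7 variables — and yellow appears only in Jack's list, so Jack = yellow.
The 2 variables Hank and Dave are confined to {grey, orange}, which locks those values in; drop them from Bob, Mona, Ivy.
No further eliminations apply; Bob can still be any of brown, purple, white.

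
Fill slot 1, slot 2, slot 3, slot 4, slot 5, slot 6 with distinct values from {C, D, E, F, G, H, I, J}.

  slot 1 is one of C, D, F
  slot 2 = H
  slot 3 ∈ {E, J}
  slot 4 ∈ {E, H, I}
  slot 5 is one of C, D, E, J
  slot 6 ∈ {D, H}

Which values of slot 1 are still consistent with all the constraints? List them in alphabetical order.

slot 2 has just one choice, so slot 2 = H. Remove H from slot 4, slot 6.
slot 6 has just one choice, so slot 6 = D. So slot 1, slot 5 can't be D.
No further eliminations apply; slot 1 can still be any of C, F.

C, F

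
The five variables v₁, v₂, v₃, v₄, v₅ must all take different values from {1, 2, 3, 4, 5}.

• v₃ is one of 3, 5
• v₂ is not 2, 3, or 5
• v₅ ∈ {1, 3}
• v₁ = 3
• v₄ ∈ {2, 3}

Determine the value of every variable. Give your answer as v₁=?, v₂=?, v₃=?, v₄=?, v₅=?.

v₁ has just one choice, so v₁ = 3. Eliminate 3 elsewhere: v₃, v₄, v₅.
v₃ has just one choice, so v₃ = 5.
That leaves v₄ = 2.
v₅ has just one choice, so v₅ = 1. Strike 1 from v₂.
v₂ must be 4 (only option left).

v₁=3, v₂=4, v₃=5, v₄=2, v₅=1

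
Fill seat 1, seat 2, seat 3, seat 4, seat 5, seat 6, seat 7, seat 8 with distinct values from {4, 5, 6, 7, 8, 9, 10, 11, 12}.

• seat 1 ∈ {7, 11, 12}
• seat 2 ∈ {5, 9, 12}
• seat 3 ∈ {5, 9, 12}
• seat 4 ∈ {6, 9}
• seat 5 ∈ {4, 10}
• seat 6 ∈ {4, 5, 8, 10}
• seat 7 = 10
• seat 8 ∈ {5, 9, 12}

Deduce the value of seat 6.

seat 7 has just one choice, so seat 7 = 10. So seat 5, seat 6 can't be 10.
That leaves seat 5 = 4. Remove 4 from seat 6.
The 3 variables seat 2, seat 3, seat 8 are confined to {5, 9, 12}, which locks those values in; drop them from seat 1, seat 4, seat 6.
So seat 6 = 8.

8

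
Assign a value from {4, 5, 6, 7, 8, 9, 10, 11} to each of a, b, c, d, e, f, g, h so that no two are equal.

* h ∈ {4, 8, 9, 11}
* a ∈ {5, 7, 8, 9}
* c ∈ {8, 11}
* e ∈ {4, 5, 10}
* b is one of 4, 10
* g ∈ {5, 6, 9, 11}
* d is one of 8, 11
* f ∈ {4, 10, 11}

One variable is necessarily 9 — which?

h

Among the 8 variables, 6 fits only g (and all 8 values in {4, 5, 6, 7, 8, 9, 10, 11} must be used), so g = 6.
The 7 still-open variables draw from only 7 values {4, 5, 7, 8, 9, 10, 11}, so each is used; only a can be 7, hence a = 7.
The 6 still-open variables together cover exactly {4, 5, 8, 9, 10, 11} — 6 values for 6 variables — and 5 appears only in e's list, so e = 5.
Among the 5 still-open variables, 9 fits only h (and all 5 values in {4, 8, 9, 10, 11} must be used), so h = 9.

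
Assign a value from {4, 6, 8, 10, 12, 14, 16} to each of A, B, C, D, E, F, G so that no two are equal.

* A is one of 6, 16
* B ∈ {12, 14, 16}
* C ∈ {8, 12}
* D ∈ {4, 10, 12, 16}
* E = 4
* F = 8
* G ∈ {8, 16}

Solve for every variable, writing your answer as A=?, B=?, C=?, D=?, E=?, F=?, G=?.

E has just one choice, so E = 4. Eliminate 4 elsewhere: D.
That leaves F = 8. Eliminate 8 elsewhere: C, G.
That leaves G = 16. Strike 16 from A, B, D.
A must be 6 (only option left).
C has just one choice, so C = 12. So B, D can't be 12.
That leaves D = 10.
B must be 14 (only option left).

A=6, B=14, C=12, D=10, E=4, F=8, G=16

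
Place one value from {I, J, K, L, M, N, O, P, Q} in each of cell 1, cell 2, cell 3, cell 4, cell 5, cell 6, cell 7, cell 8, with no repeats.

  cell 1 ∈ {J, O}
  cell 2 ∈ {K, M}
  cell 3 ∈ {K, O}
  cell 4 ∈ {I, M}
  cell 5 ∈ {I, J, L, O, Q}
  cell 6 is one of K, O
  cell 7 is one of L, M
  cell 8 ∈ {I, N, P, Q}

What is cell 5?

cell 3 and cell 6 between them cover only {K, O} — a naked pair. Remove those values from cell 1, cell 2, cell 5.
cell 1's domain is down to {J}, so cell 1 = J. Strike J from cell 5.
That leaves cell 2 = M. Strike M from cell 4, cell 7.
cell 4 has just one choice, so cell 4 = I. Eliminate I elsewhere: cell 5, cell 8.
That leaves cell 7 = L. So cell 5 can't be L.
So cell 5 = Q.

Q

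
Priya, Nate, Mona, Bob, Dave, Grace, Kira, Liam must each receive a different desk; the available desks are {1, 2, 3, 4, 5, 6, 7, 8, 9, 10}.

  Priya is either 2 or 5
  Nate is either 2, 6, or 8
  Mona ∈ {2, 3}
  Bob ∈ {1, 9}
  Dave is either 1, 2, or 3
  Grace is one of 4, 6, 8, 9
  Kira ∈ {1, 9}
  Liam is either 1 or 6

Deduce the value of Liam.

6

The 8 variables together cover exactly {1, 2, 3, 4, 5, 6, 8, 9} — 8 values for 8 variables — and 4 appears only in Grace's list, so Grace = 4.
Among the 7 still-open variables, 5 fits only Priya (and all 7 values in {1, 2, 3, 5, 6, 8, 9} must be used), so Priya = 5.
Among the 6 still-open variables, 8 fits only Nate (and all 6 values in {1, 2, 3, 6, 8, 9} must be used), so Nate = 8.
The 5 still-open variables draw from only 5 values {1, 2, 3, 6, 9}, so each is used; only Liam can be 6, hence Liam = 6.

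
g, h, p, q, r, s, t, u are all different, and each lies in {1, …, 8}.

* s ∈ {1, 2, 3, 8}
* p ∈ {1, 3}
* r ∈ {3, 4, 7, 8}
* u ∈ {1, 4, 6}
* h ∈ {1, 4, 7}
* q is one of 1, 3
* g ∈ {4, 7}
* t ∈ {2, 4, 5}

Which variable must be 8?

The 8 variables together cover exactly {1, 2, 3, 4, 5, 6, 7, 8} — 8 values for 8 variables — and 5 appears only in t's list, so t = 5.
The 7 still-open variables draw from only 7 values {1, 2, 3, 4, 6, 7, 8}, so each is used; only s can be 2, hence s = 2.
The 6 still-open variables draw from only 6 values {1, 3, 4, 6, 7, 8}, so each is used; only u can be 6, hence u = 6.
The 5 still-open variables draw from only 5 values {1, 3, 4, 7, 8}, so each is used; only r can be 8, hence r = 8.

r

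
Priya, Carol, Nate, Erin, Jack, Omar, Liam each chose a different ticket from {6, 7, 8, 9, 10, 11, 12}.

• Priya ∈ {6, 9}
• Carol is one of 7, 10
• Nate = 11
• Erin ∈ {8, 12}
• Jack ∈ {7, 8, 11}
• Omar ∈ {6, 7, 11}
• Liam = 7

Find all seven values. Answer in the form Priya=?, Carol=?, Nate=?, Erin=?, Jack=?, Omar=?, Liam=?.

Nate has just one choice, so Nate = 11. Strike 11 from Jack, Omar.
Liam must be 7 (only option left). Eliminate 7 elsewhere: Carol, Jack, Omar.
Carol must be 10 (only option left).
Jack's domain is down to {8}, so Jack = 8. Eliminate 8 elsewhere: Erin.
Omar must be 6 (only option left). Eliminate 6 elsewhere: Priya.
Priya has just one choice, so Priya = 9.
Erin has just one choice, so Erin = 12.

Priya=9, Carol=10, Nate=11, Erin=12, Jack=8, Omar=6, Liam=7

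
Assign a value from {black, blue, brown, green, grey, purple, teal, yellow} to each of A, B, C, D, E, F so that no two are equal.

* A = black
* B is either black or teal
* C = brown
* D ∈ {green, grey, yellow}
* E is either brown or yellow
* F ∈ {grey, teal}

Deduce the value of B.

A must be black (only option left). So B can't be black.
So B = teal.

teal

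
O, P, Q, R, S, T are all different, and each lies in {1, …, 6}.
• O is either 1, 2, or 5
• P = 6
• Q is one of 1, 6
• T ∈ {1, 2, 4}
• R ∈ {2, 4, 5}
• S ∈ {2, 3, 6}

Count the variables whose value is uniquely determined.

P's domain is down to {6}, so P = 6. So Q, S can't be 6.
Q has just one choice, so Q = 1. Remove 1 from O, T.
The 4 still-open variables draw from only 4 values {2, 3, 4, 5}, so each is used; only S can be 3, hence S = 3.
Determined: P=6, Q=1, S=3. The other variables each still have more than one consistent value. That makes 3.

3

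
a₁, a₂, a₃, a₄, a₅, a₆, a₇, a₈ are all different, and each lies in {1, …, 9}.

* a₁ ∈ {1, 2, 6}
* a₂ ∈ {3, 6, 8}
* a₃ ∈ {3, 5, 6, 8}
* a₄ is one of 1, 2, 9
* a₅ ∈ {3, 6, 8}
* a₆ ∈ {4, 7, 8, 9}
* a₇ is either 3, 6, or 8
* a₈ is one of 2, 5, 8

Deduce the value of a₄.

9

The 3 variables a₂, a₅, a₇ are confined to {3, 6, 8}, which locks those values in; drop them from a₁, a₃, a₆, a₈.
a₃ has just one choice, so a₃ = 5. Strike 5 from a₈.
That leaves a₈ = 2. Remove 2 from a₁, a₄.
a₁ must be 1 (only option left). Remove 1 from a₄.
So a₄ = 9.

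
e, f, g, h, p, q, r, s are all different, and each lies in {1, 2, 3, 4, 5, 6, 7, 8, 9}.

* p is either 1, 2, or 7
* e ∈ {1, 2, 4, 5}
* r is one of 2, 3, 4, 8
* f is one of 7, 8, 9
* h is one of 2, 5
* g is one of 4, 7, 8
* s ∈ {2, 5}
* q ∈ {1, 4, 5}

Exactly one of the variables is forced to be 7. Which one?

p

Among the 8 variables, 3 fits only r (and all 8 values in {1, 2, 3, 4, 5, 7, 8, 9} must be used), so r = 3.
The 7 still-open variables together cover exactly {1, 2, 4, 5, 7, 8, 9} — 7 values for 7 variables — and 9 appears only in f's list, so f = 9.
The 6 still-open variables draw from only 6 values {1, 2, 4, 5, 7, 8}, so each is used; only g can be 8, hence g = 8.
Among the 5 still-open variables, 7 fits only p (and all 5 values in {1, 2, 4, 5, 7} must be used), so p = 7.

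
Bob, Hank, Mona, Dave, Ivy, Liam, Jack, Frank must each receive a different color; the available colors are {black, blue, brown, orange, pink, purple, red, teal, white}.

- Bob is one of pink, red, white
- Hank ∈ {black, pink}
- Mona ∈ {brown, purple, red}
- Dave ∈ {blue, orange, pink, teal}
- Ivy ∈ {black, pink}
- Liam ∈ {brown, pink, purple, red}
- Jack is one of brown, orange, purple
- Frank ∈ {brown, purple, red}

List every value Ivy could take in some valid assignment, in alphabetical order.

black, pink

The 2 variables Hank and Ivy are confined to {black, pink}, which locks those values in; drop them from Bob, Dave, Liam.
Mona, Liam, Frank between them cover only {brown, purple, red} — a naked triple. Remove those values from Bob, Jack.
That leaves Bob = white.
Jack has just one choice, so Jack = orange. Strike orange from Dave.
No further eliminations apply; Ivy can still be any of black, pink.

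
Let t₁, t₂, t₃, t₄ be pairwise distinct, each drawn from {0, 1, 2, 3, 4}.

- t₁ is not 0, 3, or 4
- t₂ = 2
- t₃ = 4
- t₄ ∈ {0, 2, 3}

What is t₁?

1

t₂'s domain is down to {2}, so t₂ = 2. Strike 2 from t₁, t₄.
So t₁ = 1.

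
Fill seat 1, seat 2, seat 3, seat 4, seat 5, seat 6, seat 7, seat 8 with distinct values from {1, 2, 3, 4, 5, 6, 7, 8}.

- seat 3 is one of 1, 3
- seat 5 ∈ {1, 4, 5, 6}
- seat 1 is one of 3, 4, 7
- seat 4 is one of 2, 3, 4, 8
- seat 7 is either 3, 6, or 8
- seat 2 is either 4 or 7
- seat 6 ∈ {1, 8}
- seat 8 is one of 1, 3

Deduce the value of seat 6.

The 8 variables together cover exactly {1, 2, 3, 4, 5, 6, 7, 8} — 8 values for 8 variables — and 2 appears only in seat 4's list, so seat 4 = 2.
The 7 still-open variables draw from only 7 values {1, 3, 4, 5, 6, 7, 8}, so each is used; only seat 5 can be 5, hence seat 5 = 5.
The 6 still-open variables draw from only 6 values {1, 3, 4, 6, 7, 8}, so each is used; only seat 7 can be 6, hence seat 7 = 6.
The 5 still-open variables together cover exactly {1, 3, 4, 7, 8} — 5 values for 5 variables — and 8 appears only in seat 6's list, so seat 6 = 8.

8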